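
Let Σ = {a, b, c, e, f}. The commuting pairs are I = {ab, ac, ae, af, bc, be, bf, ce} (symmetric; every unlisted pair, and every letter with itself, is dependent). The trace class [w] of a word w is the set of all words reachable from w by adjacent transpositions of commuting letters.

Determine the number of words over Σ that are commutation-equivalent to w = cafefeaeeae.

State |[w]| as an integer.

0(c) covers ∅
1(a) covers ∅
2(f) covers 0:c
3(e) covers 2:f
4(f) covers 3:e
5(e) covers 4:f
6(a) covers 1:a
7(e) covers 5:e
8(e) covers 7:e
9(a) covers 6:a
10(e) covers 8:e
floor of heap: 0:c, 1:a
completions by unplaced set U, small U first (add the entries for U minus each lowest piece of U):
  |U|=1: {9}:1  {10}:1
  |U|=2: {6,9}:1  {8,10}:1  {9,10}:2
  |U|=3: {1,6,9}:1  {6,9,10}:3  {7,8,10}:1  {8,9,10}:3
  |U|=4: {1,6,9,10}:4  {5,7,8,10}:1  {6,8,9,10}:6  {7,8,9,10}:4
  |U|=5: {1,6,8,9,10}:10  {4,5,7,8,10}:1  {5,7,8,9,10}:5  {6,7,8,9,10}:10
  |U|=6: {1,6,7,8,9,10}:20  {3,4,5,7,8,10}:1  {4,5,7,8,9,10}:6  {5,6,7,8,9,10}:15
  |U|=7: {1,5,6,7,8,9,10}:35  {2,3,4,5,7,8,10}:1  {3,4,5,7,8,9,10}:7  {4,5,6,7,8,9,10}:21
  |U|=8: {0,2,3,4,5,7,8,10}:1  {1,4,5,6,7,8,9,10}:56  {2,3,4,5,7,8,9,10}:8  {3,4,5,6,7,8,9,10}:28
  |U|=9: {0,2,3,4,5,7,8,9,10}:9  {1,3,4,5,6,7,8,9,10}:84  {2,3,4,5,6,7,8,9,10}:36
  start at 0(c): 120
  start at 1(a): 45
sum over floor = 165

165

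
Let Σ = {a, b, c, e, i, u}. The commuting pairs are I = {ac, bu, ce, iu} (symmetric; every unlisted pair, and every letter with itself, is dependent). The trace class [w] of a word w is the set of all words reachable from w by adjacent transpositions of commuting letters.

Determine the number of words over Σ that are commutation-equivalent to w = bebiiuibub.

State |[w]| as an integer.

28

drop 0:b onto floor
drop 1:e onto {0:b}
drop 2:b onto {1:e}
drop 3:i onto {2:b}
drop 4:i onto {3:i}
drop 5:u onto {1:e}
drop 6:i onto {4:i}
drop 7:b onto {6:i}
drop 8:u onto {5:u}
drop 9:b onto {7:b}
ground layer = {0:b}
drop-orders for the pieces not yet dropped (sum over which currently-grounded one goes next):
  1 to go: {8} 1  {9} 1
  2 to go: {5,8} 1  {7,9} 1  {8,9} 2
  3 to go: {5,8,9} 3  {6,7,9} 1  {7,8,9} 3
  4 to go: {4,6,7,9} 1  {5,7,8,9} 6  {6,7,8,9} 4
  5 to go: {3,4,6,7,9} 1  {4,6,7,8,9} 5  {5,6,7,8,9} 10
  6 to go: {2,3,4,6,7,9} 1  {3,4,6,7,8,9} 6  {4,5,6,7,8,9} 15
  7 to go: {2,3,4,6,7,8,9} 7  {3,4,5,6,7,8,9} 21
  8 to go: {2,3,4,5,6,7,8,9} 28
  if 0:b drops first: 28 orders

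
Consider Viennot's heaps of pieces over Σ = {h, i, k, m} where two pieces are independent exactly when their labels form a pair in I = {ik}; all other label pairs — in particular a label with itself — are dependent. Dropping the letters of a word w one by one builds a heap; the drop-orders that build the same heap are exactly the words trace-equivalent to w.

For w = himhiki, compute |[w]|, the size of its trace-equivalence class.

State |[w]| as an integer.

drop 0:h onto floor
drop 1:i onto {0:h}
drop 2:m onto {1:i}
drop 3:h onto {2:m}
drop 4:i onto {3:h}
drop 5:k onto {3:h}
drop 6:i onto {4:i}
ground layer = {0:h}
drop-orders for the pieces not yet dropped (sum over which currently-grounded one goes next):
  1 to go: {5} 1  {6} 1
  2 to go: {4,6} 1  {5,6} 2
  3 to go: {4,5,6} 3
  4 to go: {3,4,5,6} 3
  5 to go: {2,3,4,5,6} 3
  if 0:h drops first: 3 orders

3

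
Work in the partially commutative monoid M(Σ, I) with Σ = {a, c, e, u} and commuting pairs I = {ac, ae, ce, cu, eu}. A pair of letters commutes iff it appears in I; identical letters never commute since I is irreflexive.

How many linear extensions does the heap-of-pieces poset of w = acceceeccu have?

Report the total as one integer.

2520

0(a) covers ∅
1(c) covers ∅
2(c) covers 1:c
3(e) covers ∅
4(c) covers 2:c
5(e) covers 3:e
6(e) covers 5:e
7(c) covers 4:c
8(c) covers 7:c
9(u) covers 0:a
floor of heap: 0:a, 1:c, 3:e
completions by unplaced set U, small U first (add the entries for U minus each lowest piece of U):
  |U|=1: {6}:1  {8}:1  {9}:1
  |U|=2: {0,9}:1  {5,6}:1  {6,8}:2  {6,9}:2  {7,8}:1  {8,9}:2
  |U|=3: {0,6,9}:3  {0,8,9}:3  {3,5,6}:1  {4,7,8}:1  {5,6,8}:3  {5,6,9}:3  {6,7,8}:3  {6,8,9}:6  {7,8,9}:3
  |U|=4: {0,5,6,9}:6  {0,6,8,9}:12  {0,7,8,9}:6  {2,4,7,8}:1  {3,5,6,8}:4  {3,5,6,9}:4  {4,6,7,8}:4  {4,7,8,9}:4  {5,6,7,8}:6  {5,6,8,9}:12  {6,7,8,9}:12
  |U|=5: {0,3,5,6,9}:10  {0,4,7,8,9}:10  {0,5,6,8,9}:30  {0,6,7,8,9}:30  {1,2,4,7,8}:1  {2,4,6,7,8}:5  {2,4,7,8,9}:5  {3,5,6,7,8}:10  {3,5,6,8,9}:20  {4,5,6,7,8}:10  {4,6,7,8,9}:20  {5,6,7,8,9}:30
  |U|=6: {0,2,4,7,8,9}:15  {0,3,5,6,8,9}:60  {0,4,6,7,8,9}:60  {0,5,6,7,8,9}:90  {1,2,4,6,7,8}:6  {1,2,4,7,8,9}:6  {2,4,5,6,7,8}:15  {2,4,6,7,8,9}:30  {3,4,5,6,7,8}:20  {3,5,6,7,8,9}:60  {4,5,6,7,8,9}:60
  |U|=7: {0,1,2,4,7,8,9}:21  {0,2,4,6,7,8,9}:105  {0,3,5,6,7,8,9}:210  {0,4,5,6,7,8,9}:210  {1,2,4,5,6,7,8}:21  {1,2,4,6,7,8,9}:42  {2,3,4,5,6,7,8}:35  {2,4,5,6,7,8,9}:105  {3,4,5,6,7,8,9}:140
  |U|=8: {0,1,2,4,6,7,8,9}:168  {0,2,4,5,6,7,8,9}:420  {0,3,4,5,6,7,8,9}:560  {1,2,3,4,5,6,7,8}:56  {1,2,4,5,6,7,8,9}:168  {2,3,4,5,6,7,8,9}:280
  start at 0(a): 504
  start at 1(c): 1260
  start at 3(e): 756
sum over floor = 2520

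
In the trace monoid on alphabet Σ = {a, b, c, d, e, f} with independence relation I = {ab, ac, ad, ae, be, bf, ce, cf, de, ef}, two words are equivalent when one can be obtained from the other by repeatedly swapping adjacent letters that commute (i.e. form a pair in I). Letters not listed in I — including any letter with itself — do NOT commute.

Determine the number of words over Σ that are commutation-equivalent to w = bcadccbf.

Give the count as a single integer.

drop 0:b onto floor
drop 1:c onto {0:b}
drop 2:a onto floor
drop 3:d onto {1:c}
drop 4:c onto {3:d}
drop 5:c onto {4:c}
drop 6:b onto {5:c}
drop 7:f onto {2:a, 3:d}
ground layer = {0:b, 2:a}
drop-orders for the pieces not yet dropped (sum over which currently-grounded one goes next):
  1 to go: {6} 1  {7} 1
  2 to go: {2,7} 1  {5,6} 1  {6,7} 2
  3 to go: {2,6,7} 3  {4,5,6} 1  {5,6,7} 3
  4 to go: {2,5,6,7} 6  {4,5,6,7} 4
  5 to go: {2,4,5,6,7} 10  {3,4,5,6,7} 4
  6 to go: {1,3,4,5,6,7} 4  {2,3,4,5,6,7} 14
  if 0:b drops first: 18 orders
  if 2:a drops first: 4 orders
heap linearizations: 22

22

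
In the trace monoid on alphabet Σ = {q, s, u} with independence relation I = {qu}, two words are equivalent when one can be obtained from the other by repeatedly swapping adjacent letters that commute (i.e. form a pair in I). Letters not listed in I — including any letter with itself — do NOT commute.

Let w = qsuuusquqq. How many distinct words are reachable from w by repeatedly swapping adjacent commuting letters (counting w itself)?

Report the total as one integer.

4

piece 0:q — minimal
piece 1:s rests on {0:q}
piece 2:u rests on {1:s}
piece 3:u rests on {2:u}
piece 4:u rests on {3:u}
piece 5:s rests on {4:u}
piece 6:q rests on {5:s}
piece 7:u rests on {5:s}
piece 8:q rests on {6:q}
piece 9:q rests on {8:q}
minimal pieces: {0:q}
ways to finish when only these pieces remain (= sum over removing one remaining piece with nothing left below it):
  1 left: {7}→1  {9}→1
  2 left: {7,9}→2  {8,9}→1
  3 left: {6,8,9}→1  {7,8,9}→3
  4 left: {6,7,8,9}→4
  5 left: {5,6,7,8,9}→4
  6 left: {4,5,6,7,8,9}→4
  7 left: {3,4,5,6,7,8,9}→4
  8 left: {2,3,4,5,6,7,8,9}→4
  placing 0:q first → 4 extensions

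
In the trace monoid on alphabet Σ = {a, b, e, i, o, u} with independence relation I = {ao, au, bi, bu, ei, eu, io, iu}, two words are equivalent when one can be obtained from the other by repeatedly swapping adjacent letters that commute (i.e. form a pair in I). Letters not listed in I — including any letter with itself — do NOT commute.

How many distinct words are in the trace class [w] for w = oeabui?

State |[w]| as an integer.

#0=o has no predecessor
#1=e depends on [0:o]
#2=a depends on [1:e]
#3=b depends on [2:a]
#4=u depends on [0:o]
#5=i depends on [2:a]
sources: [0:o]
N(rest) = Σ N(rest − s) over sources s of rest; N(one piece) = 1:
  size 1 → [3]=1  [4]=1  [5]=1
  size 2 → [3,4]=2  [3,5]=2  [4,5]=2
  size 3 → [2,3,5]=2  [3,4,5]=6
  size 4 → [1,2,3,5]=2  [2,3,4,5]=8
  first=0(o) contributes 10

10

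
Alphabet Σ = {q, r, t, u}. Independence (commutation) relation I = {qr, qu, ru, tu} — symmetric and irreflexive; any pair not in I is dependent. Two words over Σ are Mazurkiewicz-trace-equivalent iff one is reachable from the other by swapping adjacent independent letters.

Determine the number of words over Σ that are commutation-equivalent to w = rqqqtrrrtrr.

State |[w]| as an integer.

0(r) covers ∅
1(q) covers ∅
2(q) covers 1:q
3(q) covers 2:q
4(t) covers 0:r, 3:q
5(r) covers 4:t
6(r) covers 5:r
7(r) covers 6:r
8(t) covers 7:r
9(r) covers 8:t
10(r) covers 9:r
floor of heap: 0:r, 1:q
completions by unplaced set U, small U first (add the entries for U minus each lowest piece of U):
  |U|=1: {10}:1
  |U|=2: {9,10}:1
  |U|=3: {8,9,10}:1
  |U|=4: {7,8,9,10}:1
  |U|=5: {6,7,8,9,10}:1
  |U|=6: {5,6,7,8,9,10}:1
  |U|=7: {4,5,6,7,8,9,10}:1
  |U|=8: {0,4,5,6,7,8,9,10}:1  {3,4,5,6,7,8,9,10}:1
  |U|=9: {0,3,4,5,6,7,8,9,10}:2  {2,3,4,5,6,7,8,9,10}:1
  start at 0(r): 1
  start at 1(q): 3
sum over floor = 4

4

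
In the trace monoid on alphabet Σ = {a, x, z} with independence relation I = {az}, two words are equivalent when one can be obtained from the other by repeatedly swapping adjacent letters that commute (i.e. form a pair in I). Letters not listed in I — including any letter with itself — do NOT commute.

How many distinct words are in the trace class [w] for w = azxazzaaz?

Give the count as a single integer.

40

#0=a has no predecessor
#1=z has no predecessor
#2=x depends on [0:a, 1:z]
#3=a depends on [2:x]
#4=z depends on [2:x]
#5=z depends on [4:z]
#6=a depends on [3:a]
#7=a depends on [6:a]
#8=z depends on [5:z]
sources: [0:a, 1:z]
N(rest) = Σ N(rest − s) over sources s of rest; N(one piece) = 1:
  size 1 → [7]=1  [8]=1
  size 2 → [5,8]=1  [6,7]=1  [7,8]=2
  size 3 → [3,6,7]=1  [4,5,8]=1  [5,7,8]=3  [6,7,8]=3
  size 4 → [3,6,7,8]=4  [4,5,7,8]=4  [5,6,7,8]=6
  size 5 → [3,5,6,7,8]=10  [4,5,6,7,8]=10
  size 6 → [3,4,5,6,7,8]=20
  size 7 → [2,3,4,5,6,7,8]=20
  first=0(a) contributes 20
  first=1(z) contributes 20
|[w]| = 40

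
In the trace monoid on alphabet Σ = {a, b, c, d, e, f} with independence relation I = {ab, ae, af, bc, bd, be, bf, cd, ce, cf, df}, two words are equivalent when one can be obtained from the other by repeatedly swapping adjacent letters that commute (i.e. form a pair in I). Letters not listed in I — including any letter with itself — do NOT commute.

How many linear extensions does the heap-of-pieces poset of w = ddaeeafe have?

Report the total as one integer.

piece 0:d — minimal
piece 1:d rests on {0:d}
piece 2:a rests on {1:d}
piece 3:e rests on {1:d}
piece 4:e rests on {3:e}
piece 5:a rests on {2:a}
piece 6:f rests on {4:e}
piece 7:e rests on {6:f}
minimal pieces: {0:d}
ways to finish when only these pieces remain (= sum over removing one remaining piece with nothing left below it):
  1 left: {5}→1  {7}→1
  2 left: {2,5}→1  {5,7}→2  {6,7}→1
  3 left: {2,5,7}→3  {4,6,7}→1  {5,6,7}→3
  4 left: {2,5,6,7}→6  {3,4,6,7}→1  {4,5,6,7}→4
  5 left: {2,4,5,6,7}→10  {3,4,5,6,7}→5
  6 left: {2,3,4,5,6,7}→15
  placing 0:d first → 15 extensions

15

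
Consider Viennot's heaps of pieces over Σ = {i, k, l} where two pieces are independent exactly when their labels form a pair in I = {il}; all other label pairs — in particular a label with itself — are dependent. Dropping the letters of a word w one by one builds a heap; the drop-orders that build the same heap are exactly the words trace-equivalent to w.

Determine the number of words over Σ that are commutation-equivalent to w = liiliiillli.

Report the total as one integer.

drop 0:l onto floor
drop 1:i onto floor
drop 2:i onto {1:i}
drop 3:l onto {0:l}
drop 4:i onto {2:i}
drop 5:i onto {4:i}
drop 6:i onto {5:i}
drop 7:l onto {3:l}
drop 8:l onto {7:l}
drop 9:l onto {8:l}
drop 10:i onto {6:i}
ground layer = {0:l, 1:i}
drop-orders for the pieces not yet dropped (sum over which currently-grounded one goes next):
  1 to go: {9} 1  {10} 1
  2 to go: {6,10} 1  {8,9} 1  {9,10} 2
  3 to go: {5,6,10} 1  {6,9,10} 3  {7,8,9} 1  {8,9,10} 3
  4 to go: {3,7,8,9} 1  {4,5,6,10} 1  {5,6,9,10} 4  {6,8,9,10} 6  {7,8,9,10} 4
  5 to go: {0,3,7,8,9} 1  {2,4,5,6,10} 1  {3,7,8,9,10} 5  {4,5,6,9,10} 5  {5,6,8,9,10} 10  {6,7,8,9,10} 10
  6 to go: {0,3,7,8,9,10} 6  {1,2,4,5,6,10} 1  {2,4,5,6,9,10} 6  {3,6,7,8,9,10} 15  {4,5,6,8,9,10} 15  {5,6,7,8,9,10} 20
  7 to go: {0,3,6,7,8,9,10} 21  {1,2,4,5,6,9,10} 7  {2,4,5,6,8,9,10} 21  {3,5,6,7,8,9,10} 35  {4,5,6,7,8,9,10} 35
  8 to go: {0,3,5,6,7,8,9,10} 56  {1,2,4,5,6,8,9,10} 28  {2,4,5,6,7,8,9,10} 56  {3,4,5,6,7,8,9,10} 70
  9 to go: {0,3,4,5,6,7,8,9,10} 126  {1,2,4,5,6,7,8,9,10} 84  {2,3,4,5,6,7,8,9,10} 126
  if 0:l drops first: 210 orders
  if 1:i drops first: 252 orders
heap linearizations: 462

462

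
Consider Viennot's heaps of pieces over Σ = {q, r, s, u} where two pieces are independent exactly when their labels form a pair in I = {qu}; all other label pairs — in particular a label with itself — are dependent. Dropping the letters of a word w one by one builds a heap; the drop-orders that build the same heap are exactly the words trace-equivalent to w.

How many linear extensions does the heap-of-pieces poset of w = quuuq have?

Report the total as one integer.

#0=q has no predecessor
#1=u has no predecessor
#2=u depends on [1:u]
#3=u depends on [2:u]
#4=q depends on [0:q]
sources: [0:q, 1:u]
N(rest) = Σ N(rest − s) over sources s of rest; N(one piece) = 1:
  size 1 → [3]=1  [4]=1
  size 2 → [0,4]=1  [2,3]=1  [3,4]=2
  size 3 → [0,3,4]=3  [1,2,3]=1  [2,3,4]=3
  first=0(q) contributes 4
  first=1(u) contributes 6
|[w]| = 10

10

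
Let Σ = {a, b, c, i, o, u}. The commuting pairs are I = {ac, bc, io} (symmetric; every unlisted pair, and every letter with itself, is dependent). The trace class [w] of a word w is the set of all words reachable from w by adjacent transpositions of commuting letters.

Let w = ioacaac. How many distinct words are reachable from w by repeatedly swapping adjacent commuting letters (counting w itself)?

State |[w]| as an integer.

20

0(i) covers ∅
1(o) covers ∅
2(a) covers 0:i, 1:o
3(c) covers 0:i, 1:o
4(a) covers 2:a
5(a) covers 4:a
6(c) covers 3:c
floor of heap: 0:i, 1:o
completions by unplaced set U, small U first (add the entries for U minus each lowest piece of U):
  |U|=1: {5}:1  {6}:1
  |U|=2: {3,6}:1  {4,5}:1  {5,6}:2
  |U|=3: {2,4,5}:1  {3,5,6}:3  {4,5,6}:3
  |U|=4: {2,4,5,6}:4  {3,4,5,6}:6
  |U|=5: {2,3,4,5,6}:10
  start at 0(i): 10
  start at 1(o): 10
sum over floor = 20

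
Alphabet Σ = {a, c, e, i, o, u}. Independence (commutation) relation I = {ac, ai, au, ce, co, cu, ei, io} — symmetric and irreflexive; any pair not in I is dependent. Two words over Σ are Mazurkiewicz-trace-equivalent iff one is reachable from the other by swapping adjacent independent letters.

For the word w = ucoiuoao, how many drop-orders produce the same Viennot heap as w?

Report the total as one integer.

piece 0:u — minimal
piece 1:c — minimal
piece 2:o rests on {0:u}
piece 3:i rests on {0:u, 1:c}
piece 4:u rests on {2:o, 3:i}
piece 5:o rests on {4:u}
piece 6:a rests on {5:o}
piece 7:o rests on {6:a}
minimal pieces: {0:u, 1:c}
ways to finish when only these pieces remain (= sum over removing one remaining piece with nothing left below it):
  1 left: {7}→1
  2 left: {6,7}→1
  3 left: {5,6,7}→1
  4 left: {4,5,6,7}→1
  5 left: {2,4,5,6,7}→1  {3,4,5,6,7}→1
  6 left: {1,3,4,5,6,7}→1  {2,3,4,5,6,7}→2
  placing 0:u first → 3 extensions
  placing 1:c first → 2 extensions
total linear extensions = 5

5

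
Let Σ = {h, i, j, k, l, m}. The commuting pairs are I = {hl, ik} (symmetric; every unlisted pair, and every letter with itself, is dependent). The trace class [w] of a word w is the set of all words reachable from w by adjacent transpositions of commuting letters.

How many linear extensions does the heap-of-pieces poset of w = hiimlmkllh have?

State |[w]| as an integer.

3

drop 0:h onto floor
drop 1:i onto {0:h}
drop 2:i onto {1:i}
drop 3:m onto {2:i}
drop 4:l onto {3:m}
drop 5:m onto {4:l}
drop 6:k onto {5:m}
drop 7:l onto {6:k}
drop 8:l onto {7:l}
drop 9:h onto {6:k}
ground layer = {0:h}
drop-orders for the pieces not yet dropped (sum over which currently-grounded one goes next):
  1 to go: {8} 1  {9} 1
  2 to go: {7,8} 1  {8,9} 2
  3 to go: {7,8,9} 3
  4 to go: {6,7,8,9} 3
  5 to go: {5,6,7,8,9} 3
  6 to go: {4,5,6,7,8,9} 3
  7 to go: {3,4,5,6,7,8,9} 3
  8 to go: {2,3,4,5,6,7,8,9} 3
  if 0:h drops first: 3 orders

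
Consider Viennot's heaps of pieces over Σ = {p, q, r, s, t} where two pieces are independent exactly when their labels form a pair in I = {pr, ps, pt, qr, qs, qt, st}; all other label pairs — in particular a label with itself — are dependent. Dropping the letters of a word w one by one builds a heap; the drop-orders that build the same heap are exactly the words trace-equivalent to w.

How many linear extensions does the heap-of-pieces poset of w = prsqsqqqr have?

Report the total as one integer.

126

drop 0:p onto floor
drop 1:r onto floor
drop 2:s onto {1:r}
drop 3:q onto {0:p}
drop 4:s onto {2:s}
drop 5:q onto {3:q}
drop 6:q onto {5:q}
drop 7:q onto {6:q}
drop 8:r onto {4:s}
ground layer = {0:p, 1:r}
drop-orders for the pieces not yet dropped (sum over which currently-grounded one goes next):
  1 to go: {7} 1  {8} 1
  2 to go: {4,8} 1  {6,7} 1  {7,8} 2
  3 to go: {2,4,8} 1  {4,7,8} 3  {5,6,7} 1  {6,7,8} 3
  4 to go: {1,2,4,8} 1  {2,4,7,8} 4  {3,5,6,7} 1  {4,6,7,8} 6  {5,6,7,8} 4
  5 to go: {0,3,5,6,7} 1  {1,2,4,7,8} 5  {2,4,6,7,8} 10  {3,5,6,7,8} 5  {4,5,6,7,8} 10
  6 to go: {0,3,5,6,7,8} 6  {1,2,4,6,7,8} 15  {2,4,5,6,7,8} 20  {3,4,5,6,7,8} 15
  7 to go: {0,3,4,5,6,7,8} 21  {1,2,4,5,6,7,8} 35  {2,3,4,5,6,7,8} 35
  if 0:p drops first: 70 orders
  if 1:r drops first: 56 orders
heap linearizations: 126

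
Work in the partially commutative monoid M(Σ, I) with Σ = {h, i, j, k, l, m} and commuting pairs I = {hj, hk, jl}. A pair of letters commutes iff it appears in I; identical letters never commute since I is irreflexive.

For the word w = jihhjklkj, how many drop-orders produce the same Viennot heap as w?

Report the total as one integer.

6

drop 0:j onto floor
drop 1:i onto {0:j}
drop 2:h onto {1:i}
drop 3:h onto {2:h}
drop 4:j onto {1:i}
drop 5:k onto {4:j}
drop 6:l onto {3:h, 5:k}
drop 7:k onto {6:l}
drop 8:j onto {7:k}
ground layer = {0:j}
drop-orders for the pieces not yet dropped (sum over which currently-grounded one goes next):
  1 to go: {8} 1
  2 to go: {7,8} 1
  3 to go: {6,7,8} 1
  4 to go: {3,6,7,8} 1  {5,6,7,8} 1
  5 to go: {2,3,6,7,8} 1  {3,5,6,7,8} 2  {4,5,6,7,8} 1
  6 to go: {2,3,5,6,7,8} 3  {3,4,5,6,7,8} 3
  7 to go: {2,3,4,5,6,7,8} 6
  if 0:j drops first: 6 orders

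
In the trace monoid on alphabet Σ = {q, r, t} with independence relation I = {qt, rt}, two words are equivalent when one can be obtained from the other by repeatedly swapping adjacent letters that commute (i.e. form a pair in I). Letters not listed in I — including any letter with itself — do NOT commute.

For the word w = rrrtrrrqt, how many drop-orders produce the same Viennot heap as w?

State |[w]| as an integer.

piece 0:r — minimal
piece 1:r rests on {0:r}
piece 2:r rests on {1:r}
piece 3:t — minimal
piece 4:r rests on {2:r}
piece 5:r rests on {4:r}
piece 6:r rests on {5:r}
piece 7:q rests on {6:r}
piece 8:t rests on {3:t}
minimal pieces: {0:r, 3:t}
ways to finish when only these pieces remain (= sum over removing one remaining piece with nothing left below it):
  1 left: {7}→1  {8}→1
  2 left: {3,8}→1  {6,7}→1  {7,8}→2
  3 left: {3,7,8}→3  {5,6,7}→1  {6,7,8}→3
  4 left: {3,6,7,8}→6  {4,5,6,7}→1  {5,6,7,8}→4
  5 left: {2,4,5,6,7}→1  {3,5,6,7,8}→10  {4,5,6,7,8}→5
  6 left: {1,2,4,5,6,7}→1  {2,4,5,6,7,8}→6  {3,4,5,6,7,8}→15
  7 left: {0,1,2,4,5,6,7}→1  {1,2,4,5,6,7,8}→7  {2,3,4,5,6,7,8}→21
  placing 0:r first → 28 extensions
  placing 3:t first → 8 extensions
total linear extensions = 36

36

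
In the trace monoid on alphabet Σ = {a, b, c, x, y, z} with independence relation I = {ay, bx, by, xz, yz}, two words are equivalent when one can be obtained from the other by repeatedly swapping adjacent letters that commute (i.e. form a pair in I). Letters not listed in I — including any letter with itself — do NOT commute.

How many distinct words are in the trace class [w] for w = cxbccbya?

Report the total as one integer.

#0=c has no predecessor
#1=x depends on [0:c]
#2=b depends on [0:c]
#3=c depends on [1:x, 2:b]
#4=c depends on [3:c]
#5=b depends on [4:c]
#6=y depends on [4:c]
#7=a depends on [5:b]
sources: [0:c]
N(rest) = Σ N(rest − s) over sources s of rest; N(one piece) = 1:
  size 1 → [6]=1  [7]=1
  size 2 → [5,7]=1  [6,7]=2
  size 3 → [5,6,7]=3
  size 4 → [4,5,6,7]=3
  size 5 → [3,4,5,6,7]=3
  size 6 → [1,3,4,5,6,7]=3  [2,3,4,5,6,7]=3
  first=0(c) contributes 6

6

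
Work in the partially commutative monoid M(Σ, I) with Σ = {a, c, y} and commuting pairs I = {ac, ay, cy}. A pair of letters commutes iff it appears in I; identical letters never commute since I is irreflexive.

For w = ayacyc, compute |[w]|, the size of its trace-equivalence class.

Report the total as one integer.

#0=a has no predecessor
#1=y has no predecessor
#2=a depends on [0:a]
#3=c has no predecessor
#4=y depends on [1:y]
#5=c depends on [3:c]
sources: [0:a, 1:y, 3:c]
N(rest) = Σ N(rest − s) over sources s of rest; N(one piece) = 1:
  size 1 → [2]=1  [4]=1  [5]=1
  size 2 → [0,2]=1  [1,4]=1  [2,4]=2  [2,5]=2  [3,5]=1  [4,5]=2
  size 3 → [0,2,4]=3  [0,2,5]=3  [1,2,4]=3  [1,4,5]=3  [2,3,5]=3  [2,4,5]=6  [3,4,5]=3
  size 4 → [0,1,2,4]=6  [0,2,3,5]=6  [0,2,4,5]=12  [1,2,4,5]=12  [1,3,4,5]=6  [2,3,4,5]=12
  first=0(a) contributes 30
  first=1(y) contributes 30
  first=3(c) contributes 30
|[w]| = 90

90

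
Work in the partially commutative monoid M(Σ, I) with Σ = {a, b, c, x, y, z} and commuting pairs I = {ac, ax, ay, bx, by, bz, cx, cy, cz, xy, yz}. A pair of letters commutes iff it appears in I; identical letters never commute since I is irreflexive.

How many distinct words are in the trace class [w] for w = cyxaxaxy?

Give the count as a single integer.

drop 0:c onto floor
drop 1:y onto floor
drop 2:x onto floor
drop 3:a onto floor
drop 4:x onto {2:x}
drop 5:a onto {3:a}
drop 6:x onto {4:x}
drop 7:y onto {1:y}
ground layer = {0:c, 1:y, 2:x, 3:a}
drop-orders for the pieces not yet dropped (sum over which currently-grounded one goes next):
  1 to go: {0} 1  {5} 1  {6} 1  {7} 1
  2 to go: {0,5} 2  {0,6} 2  {0,7} 2  {1,7} 1  {3,5} 1  {4,6} 1  {5,6} 2  {5,7} 2  {6,7} 2
  3 to go: {0,1,7} 3  {0,3,5} 3  {0,4,6} 3  {0,5,6} 6  {0,5,7} 6  {0,6,7} 6  {1,5,7} 3  {1,6,7} 3  {2,4,6} 1  {3,5,6} 3  {3,5,7} 3  {4,5,6} 3  {4,6,7} 3  {5,6,7} 6
  4 to go: {0,1,5,7} 12  {0,1,6,7} 12  {0,2,4,6} 4  {0,3,5,6} 12  {0,3,5,7} 12  {0,4,5,6} 12  {0,4,6,7} 12  {0,5,6,7} 24  {1,3,5,7} 6  {1,4,6,7} 6  {1,5,6,7} 12  {2,4,5,6} 4  {2,4,6,7} 4  {3,4,5,6} 6  {3,5,6,7} 12  {4,5,6,7} 12
  5 to go: {0,1,3,5,7} 30  {0,1,4,6,7} 30  {0,1,5,6,7} 60  {0,2,4,5,6} 20  {0,2,4,6,7} 20  {0,3,4,5,6} 30  {0,3,5,6,7} 60  {0,4,5,6,7} 60  {1,2,4,6,7} 10  {1,3,5,6,7} 30  {1,4,5,6,7} 30  {2,3,4,5,6} 10  {2,4,5,6,7} 20  {3,4,5,6,7} 30
  6 to go: {0,1,2,4,6,7} 60  {0,1,3,5,6,7} 180  {0,1,4,5,6,7} 180  {0,2,3,4,5,6} 60  {0,2,4,5,6,7} 120  {0,3,4,5,6,7} 180  {1,2,4,5,6,7} 60  {1,3,4,5,6,7} 90  {2,3,4,5,6,7} 60
  if 0:c drops first: 210 orders
  if 1:y drops first: 420 orders
  if 2:x drops first: 630 orders
  if 3:a drops first: 420 orders
heap linearizations: 1680

1680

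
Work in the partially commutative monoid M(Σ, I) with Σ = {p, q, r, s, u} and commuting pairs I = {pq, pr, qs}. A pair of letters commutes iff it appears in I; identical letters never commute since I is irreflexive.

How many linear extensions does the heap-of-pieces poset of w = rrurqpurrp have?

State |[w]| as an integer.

0(r) covers ∅
1(r) covers 0:r
2(u) covers 1:r
3(r) covers 2:u
4(q) covers 3:r
5(p) covers 2:u
6(u) covers 4:q, 5:p
7(r) covers 6:u
8(r) covers 7:r
9(p) covers 6:u
floor of heap: 0:r
completions by unplaced set U, small U first (add the entries for U minus each lowest piece of U):
  |U|=1: {8}:1  {9}:1
  |U|=2: {7,8}:1  {8,9}:2
  |U|=3: {7,8,9}:3
  |U|=4: {6,7,8,9}:3
  |U|=5: {4,6,7,8,9}:3  {5,6,7,8,9}:3
  |U|=6: {3,4,6,7,8,9}:3  {4,5,6,7,8,9}:6
  |U|=7: {3,4,5,6,7,8,9}:9
  |U|=8: {2,3,4,5,6,7,8,9}:9
  start at 0(r): 9

9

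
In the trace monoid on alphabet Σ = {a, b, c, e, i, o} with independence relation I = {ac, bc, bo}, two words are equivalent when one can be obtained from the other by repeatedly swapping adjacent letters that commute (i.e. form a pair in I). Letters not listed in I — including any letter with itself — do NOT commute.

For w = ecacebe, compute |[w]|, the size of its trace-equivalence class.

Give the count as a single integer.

3

piece 0:e — minimal
piece 1:c rests on {0:e}
piece 2:a rests on {0:e}
piece 3:c rests on {1:c}
piece 4:e rests on {2:a, 3:c}
piece 5:b rests on {4:e}
piece 6:e rests on {5:b}
minimal pieces: {0:e}
ways to finish when only these pieces remain (= sum over removing one remaining piece with nothing left below it):
  1 left: {6}→1
  2 left: {5,6}→1
  3 left: {4,5,6}→1
  4 left: {2,4,5,6}→1  {3,4,5,6}→1
  5 left: {1,3,4,5,6}→1  {2,3,4,5,6}→2
  placing 0:e first → 3 extensions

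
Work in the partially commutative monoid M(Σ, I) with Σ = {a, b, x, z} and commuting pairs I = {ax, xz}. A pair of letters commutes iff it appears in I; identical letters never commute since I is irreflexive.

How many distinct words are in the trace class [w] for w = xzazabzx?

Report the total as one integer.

0(x) covers ∅
1(z) covers ∅
2(a) covers 1:z
3(z) covers 2:a
4(a) covers 3:z
5(b) covers 0:x, 4:a
6(z) covers 5:b
7(x) covers 5:b
floor of heap: 0:x, 1:z
completions by unplaced set U, small U first (add the entries for U minus each lowest piece of U):
  |U|=1: {6}:1  {7}:1
  |U|=2: {6,7}:2
  |U|=3: {5,6,7}:2
  |U|=4: {0,5,6,7}:2  {4,5,6,7}:2
  |U|=5: {0,4,5,6,7}:4  {3,4,5,6,7}:2
  |U|=6: {0,3,4,5,6,7}:6  {2,3,4,5,6,7}:2
  start at 0(x): 2
  start at 1(z): 8
sum over floor = 10

10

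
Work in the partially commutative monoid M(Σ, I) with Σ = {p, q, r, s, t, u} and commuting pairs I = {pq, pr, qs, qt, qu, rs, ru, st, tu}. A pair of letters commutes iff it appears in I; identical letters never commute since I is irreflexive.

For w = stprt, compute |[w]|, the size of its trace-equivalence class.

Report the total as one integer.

#0=s has no predecessor
#1=t has no predecessor
#2=p depends on [0:s, 1:t]
#3=r depends on [1:t]
#4=t depends on [2:p, 3:r]
sources: [0:s, 1:t]
N(rest) = Σ N(rest − s) over sources s of rest; N(one piece) = 1:
  size 1 → [4]=1
  size 2 → [2,4]=1  [3,4]=1
  size 3 → [0,2,4]=1  [2,3,4]=2
  first=0(s) contributes 2
  first=1(t) contributes 3
|[w]| = 5

5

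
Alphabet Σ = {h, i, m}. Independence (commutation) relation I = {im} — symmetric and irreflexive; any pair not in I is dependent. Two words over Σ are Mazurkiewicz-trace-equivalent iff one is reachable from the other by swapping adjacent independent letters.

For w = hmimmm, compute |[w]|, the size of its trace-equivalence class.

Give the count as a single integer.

piece 0:h — minimal
piece 1:m rests on {0:h}
piece 2:i rests on {0:h}
piece 3:m rests on {1:m}
piece 4:m rests on {3:m}
piece 5:m rests on {4:m}
minimal pieces: {0:h}
ways to finish when only these pieces remain (= sum over removing one remaining piece with nothing left below it):
  1 left: {2}→1  {5}→1
  2 left: {2,5}→2  {4,5}→1
  3 left: {2,4,5}→3  {3,4,5}→1
  4 left: {1,3,4,5}→1  {2,3,4,5}→4
  placing 0:h first → 5 extensions

5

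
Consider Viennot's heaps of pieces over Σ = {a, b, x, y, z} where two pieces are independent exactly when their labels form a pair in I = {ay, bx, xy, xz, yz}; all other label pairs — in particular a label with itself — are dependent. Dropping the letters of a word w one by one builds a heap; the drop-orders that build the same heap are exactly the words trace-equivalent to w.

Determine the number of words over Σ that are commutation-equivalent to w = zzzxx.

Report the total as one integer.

piece 0:z — minimal
piece 1:z rests on {0:z}
piece 2:z rests on {1:z}
piece 3:x — minimal
piece 4:x rests on {3:x}
minimal pieces: {0:z, 3:x}
ways to finish when only these pieces remain (= sum over removing one remaining piece with nothing left below it):
  1 left: {2}→1  {4}→1
  2 left: {1,2}→1  {2,4}→2  {3,4}→1
  3 left: {0,1,2}→1  {1,2,4}→3  {2,3,4}→3
  placing 0:z first → 6 extensions
  placing 3:x first → 4 extensions
total linear extensions = 10

10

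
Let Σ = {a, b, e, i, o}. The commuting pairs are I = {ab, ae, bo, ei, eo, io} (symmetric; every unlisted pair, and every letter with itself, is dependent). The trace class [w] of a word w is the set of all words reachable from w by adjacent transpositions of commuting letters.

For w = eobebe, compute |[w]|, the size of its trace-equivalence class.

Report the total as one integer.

#0=e has no predecessor
#1=o has no predecessor
#2=b depends on [0:e]
#3=e depends on [2:b]
#4=b depends on [3:e]
#5=e depends on [4:b]
sources: [0:e, 1:o]
N(rest) = Σ N(rest − s) over sources s of rest; N(one piece) = 1:
  size 1 → [1]=1  [5]=1
  size 2 → [1,5]=2  [4,5]=1
  size 3 → [1,4,5]=3  [3,4,5]=1
  size 4 → [1,3,4,5]=4  [2,3,4,5]=1
  first=0(e) contributes 5
  first=1(o) contributes 1
|[w]| = 6

6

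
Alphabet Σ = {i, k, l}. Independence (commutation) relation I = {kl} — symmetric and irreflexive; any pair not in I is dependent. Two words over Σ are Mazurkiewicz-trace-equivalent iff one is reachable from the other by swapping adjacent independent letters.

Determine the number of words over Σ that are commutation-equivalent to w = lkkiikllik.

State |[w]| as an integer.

drop 0:l onto floor
drop 1:k onto floor
drop 2:k onto {1:k}
drop 3:i onto {0:l, 2:k}
drop 4:i onto {3:i}
drop 5:k onto {4:i}
drop 6:l onto {4:i}
drop 7:l onto {6:l}
drop 8:i onto {5:k, 7:l}
drop 9:k onto {8:i}
ground layer = {0:l, 1:k}
drop-orders for the pieces not yet dropped (sum over which currently-grounded one goes next):
  1 to go: {9} 1
  2 to go: {8,9} 1
  3 to go: {5,8,9} 1  {7,8,9} 1
  4 to go: {5,7,8,9} 2  {6,7,8,9} 1
  5 to go: {5,6,7,8,9} 3
  6 to go: {4,5,6,7,8,9} 3
  7 to go: {3,4,5,6,7,8,9} 3
  8 to go: {0,3,4,5,6,7,8,9} 3  {2,3,4,5,6,7,8,9} 3
  if 0:l drops first: 3 orders
  if 1:k drops first: 6 orders
heap linearizations: 9

9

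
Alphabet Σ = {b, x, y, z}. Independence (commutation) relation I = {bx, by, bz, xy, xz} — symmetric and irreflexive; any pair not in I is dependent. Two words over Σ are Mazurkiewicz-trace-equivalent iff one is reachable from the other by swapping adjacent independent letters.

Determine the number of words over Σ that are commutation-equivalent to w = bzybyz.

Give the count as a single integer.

15

piece 0:b — minimal
piece 1:z — minimal
piece 2:y rests on {1:z}
piece 3:b rests on {0:b}
piece 4:y rests on {2:y}
piece 5:z rests on {4:y}
minimal pieces: {0:b, 1:z}
ways to finish when only these pieces remain (= sum over removing one remaining piece with nothing left below it):
  1 left: {3}→1  {5}→1
  2 left: {0,3}→1  {3,5}→2  {4,5}→1
  3 left: {0,3,5}→3  {2,4,5}→1  {3,4,5}→3
  4 left: {0,3,4,5}→6  {1,2,4,5}→1  {2,3,4,5}→4
  placing 0:b first → 5 extensions
  placing 1:z first → 10 extensions
total linear extensions = 15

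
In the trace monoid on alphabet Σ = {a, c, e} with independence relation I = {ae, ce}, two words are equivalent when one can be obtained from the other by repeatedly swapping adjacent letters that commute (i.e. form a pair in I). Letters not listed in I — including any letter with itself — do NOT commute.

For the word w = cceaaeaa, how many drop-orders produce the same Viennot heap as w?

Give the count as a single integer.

piece 0:c — minimal
piece 1:c rests on {0:c}
piece 2:e — minimal
piece 3:a rests on {1:c}
piece 4:a rests on {3:a}
piece 5:e rests on {2:e}
piece 6:a rests on {4:a}
piece 7:a rests on {6:a}
minimal pieces: {0:c, 2:e}
ways to finish when only these pieces remain (= sum over removing one remaining piece with nothing left below it):
  1 left: {5}→1  {7}→1
  2 left: {2,5}→1  {5,7}→2  {6,7}→1
  3 left: {2,5,7}→3  {4,6,7}→1  {5,6,7}→3
  4 left: {2,5,6,7}→6  {3,4,6,7}→1  {4,5,6,7}→4
  5 left: {1,3,4,6,7}→1  {2,4,5,6,7}→10  {3,4,5,6,7}→5
  6 left: {0,1,3,4,6,7}→1  {1,3,4,5,6,7}→6  {2,3,4,5,6,7}→15
  placing 0:c first → 21 extensions
  placing 2:e first → 7 extensions
total linear extensions = 28

28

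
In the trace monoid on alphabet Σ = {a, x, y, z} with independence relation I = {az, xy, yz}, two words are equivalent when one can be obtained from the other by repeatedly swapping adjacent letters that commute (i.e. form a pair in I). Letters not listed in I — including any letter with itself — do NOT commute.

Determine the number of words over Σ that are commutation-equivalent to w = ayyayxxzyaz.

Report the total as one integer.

31

0(a) covers ∅
1(y) covers 0:a
2(y) covers 1:y
3(a) covers 2:y
4(y) covers 3:a
5(x) covers 3:a
6(x) covers 5:x
7(z) covers 6:x
8(y) covers 4:y
9(a) covers 6:x, 8:y
10(z) covers 7:z
floor of heap: 0:a
completions by unplaced set U, small U first (add the entries for U minus each lowest piece of U):
  |U|=1: {9}:1  {10}:1
  |U|=2: {7,10}:1  {8,9}:1  {9,10}:2
  |U|=3: {4,8,9}:1  {7,9,10}:3  {8,9,10}:3
  |U|=4: {4,8,9,10}:4  {6,7,9,10}:3  {7,8,9,10}:6
  |U|=5: {4,7,8,9,10}:10  {5,6,7,9,10}:3  {6,7,8,9,10}:9
  |U|=6: {4,6,7,8,9,10}:19  {5,6,7,8,9,10}:12
  |U|=7: {4,5,6,7,8,9,10}:31
  |U|=8: {3,4,5,6,7,8,9,10}:31
  |U|=9: {2,3,4,5,6,7,8,9,10}:31
  start at 0(a): 31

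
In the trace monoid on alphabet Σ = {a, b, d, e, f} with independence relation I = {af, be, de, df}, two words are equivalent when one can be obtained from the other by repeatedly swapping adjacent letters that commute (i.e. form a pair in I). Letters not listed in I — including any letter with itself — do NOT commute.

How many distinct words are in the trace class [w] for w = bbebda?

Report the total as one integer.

#0=b has no predecessor
#1=b depends on [0:b]
#2=e has no predecessor
#3=b depends on [1:b]
#4=d depends on [3:b]
#5=a depends on [2:e, 4:d]
sources: [0:b, 2:e]
N(rest) = Σ N(rest − s) over sources s of rest; N(one piece) = 1:
  size 1 → [5]=1
  size 2 → [2,5]=1  [4,5]=1
  size 3 → [2,4,5]=2  [3,4,5]=1
  size 4 → [1,3,4,5]=1  [2,3,4,5]=3
  first=0(b) contributes 4
  first=2(e) contributes 1
|[w]| = 5

5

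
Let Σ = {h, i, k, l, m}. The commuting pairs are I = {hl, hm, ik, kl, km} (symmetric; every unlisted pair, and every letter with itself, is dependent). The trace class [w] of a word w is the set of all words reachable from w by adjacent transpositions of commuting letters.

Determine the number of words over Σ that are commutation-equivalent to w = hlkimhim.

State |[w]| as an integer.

12

0(h) covers ∅
1(l) covers ∅
2(k) covers 0:h
3(i) covers 0:h, 1:l
4(m) covers 3:i
5(h) covers 2:k, 3:i
6(i) covers 4:m, 5:h
7(m) covers 6:i
floor of heap: 0:h, 1:l
completions by unplaced set U, small U first (add the entries for U minus each lowest piece of U):
  |U|=1: {7}:1
  |U|=2: {6,7}:1
  |U|=3: {4,6,7}:1  {5,6,7}:1
  |U|=4: {2,5,6,7}:1  {4,5,6,7}:2
  |U|=5: {2,4,5,6,7}:3  {3,4,5,6,7}:2
  |U|=6: {1,3,4,5,6,7}:2  {2,3,4,5,6,7}:5
  start at 0(h): 7
  start at 1(l): 5
sum over floor = 12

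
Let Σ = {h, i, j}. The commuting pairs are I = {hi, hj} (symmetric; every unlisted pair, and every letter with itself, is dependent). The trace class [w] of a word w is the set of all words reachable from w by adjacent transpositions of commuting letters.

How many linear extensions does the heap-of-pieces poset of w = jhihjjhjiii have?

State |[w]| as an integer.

165

#0=j has no predecessor
#1=h has no predecessor
#2=i depends on [0:j]
#3=h depends on [1:h]
#4=j depends on [2:i]
#5=j depends on [4:j]
#6=h depends on [3:h]
#7=j depends on [5:j]
#8=i depends on [7:j]
#9=i depends on [8:i]
#10=i depends on [9:i]
sources: [0:j, 1:h]
N(rest) = Σ N(rest − s) over sources s of rest; N(one piece) = 1:
  size 1 → [6]=1  [10]=1
  size 2 → [3,6]=1  [6,10]=2  [9,10]=1
  size 3 → [1,3,6]=1  [3,6,10]=3  [6,9,10]=3  [8,9,10]=1
  size 4 → [1,3,6,10]=4  [3,6,9,10]=6  [6,8,9,10]=4  [7,8,9,10]=1
  size 5 → [1,3,6,9,10]=10  [3,6,8,9,10]=10  [5,7,8,9,10]=1  [6,7,8,9,10]=5
  size 6 → [1,3,6,8,9,10]=20  [3,6,7,8,9,10]=15  [4,5,7,8,9,10]=1  [5,6,7,8,9,10]=6
  size 7 → [1,3,6,7,8,9,10]=35  [2,4,5,7,8,9,10]=1  [3,5,6,7,8,9,10]=21  [4,5,6,7,8,9,10]=7
  size 8 → [0,2,4,5,7,8,9,10]=1  [1,3,5,6,7,8,9,10]=56  [2,4,5,6,7,8,9,10]=8  [3,4,5,6,7,8,9,10]=28
  size 9 → [0,2,4,5,6,7,8,9,10]=9  [1,3,4,5,6,7,8,9,10]=84  [2,3,4,5,6,7,8,9,10]=36
  first=0(j) contributes 120
  first=1(h) contributes 45
|[w]| = 165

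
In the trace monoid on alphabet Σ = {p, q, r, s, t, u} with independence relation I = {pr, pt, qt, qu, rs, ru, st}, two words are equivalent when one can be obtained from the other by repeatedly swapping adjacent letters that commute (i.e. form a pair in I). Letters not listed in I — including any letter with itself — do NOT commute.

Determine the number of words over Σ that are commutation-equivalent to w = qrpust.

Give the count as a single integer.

7

piece 0:q — minimal
piece 1:r rests on {0:q}
piece 2:p rests on {0:q}
piece 3:u rests on {2:p}
piece 4:s rests on {3:u}
piece 5:t rests on {1:r, 3:u}
minimal pieces: {0:q}
ways to finish when only these pieces remain (= sum over removing one remaining piece with nothing left below it):
  1 left: {4}→1  {5}→1
  2 left: {1,5}→1  {4,5}→2
  3 left: {1,4,5}→3  {3,4,5}→2
  4 left: {1,3,4,5}→5  {2,3,4,5}→2
  placing 0:q first → 7 extensions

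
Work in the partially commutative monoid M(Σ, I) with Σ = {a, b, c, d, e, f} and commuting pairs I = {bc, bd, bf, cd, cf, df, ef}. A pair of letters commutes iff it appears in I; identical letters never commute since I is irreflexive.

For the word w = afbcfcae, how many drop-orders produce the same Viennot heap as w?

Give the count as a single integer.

drop 0:a onto floor
drop 1:f onto {0:a}
drop 2:b onto {0:a}
drop 3:c onto {0:a}
drop 4:f onto {1:f}
drop 5:c onto {3:c}
drop 6:a onto {2:b, 4:f, 5:c}
drop 7:e onto {6:a}
ground layer = {0:a}
drop-orders for the pieces not yet dropped (sum over which currently-grounded one goes next):
  1 to go: {7} 1
  2 to go: {6,7} 1
  3 to go: {2,6,7} 1  {4,6,7} 1  {5,6,7} 1
  4 to go: {1,4,6,7} 1  {2,4,6,7} 2  {2,5,6,7} 2  {3,5,6,7} 1  {4,5,6,7} 2
  5 to go: {1,2,4,6,7} 3  {1,4,5,6,7} 3  {2,3,5,6,7} 3  {2,4,5,6,7} 6  {3,4,5,6,7} 3
  6 to go: {1,2,4,5,6,7} 12  {1,3,4,5,6,7} 6  {2,3,4,5,6,7} 12
  if 0:a drops first: 30 orders

30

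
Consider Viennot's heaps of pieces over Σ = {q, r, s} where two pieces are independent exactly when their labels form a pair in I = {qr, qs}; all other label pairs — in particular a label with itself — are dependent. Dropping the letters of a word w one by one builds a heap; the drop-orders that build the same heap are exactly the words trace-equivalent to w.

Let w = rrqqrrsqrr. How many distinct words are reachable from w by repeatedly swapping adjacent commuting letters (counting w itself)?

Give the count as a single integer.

120

piece 0:r — minimal
piece 1:r rests on {0:r}
piece 2:q — minimal
piece 3:q rests on {2:q}
piece 4:r rests on {1:r}
piece 5:r rests on {4:r}
piece 6:s rests on {5:r}
piece 7:q rests on {3:q}
piece 8:r rests on {6:s}
piece 9:r rests on {8:r}
minimal pieces: {0:r, 2:q}
ways to finish when only these pieces remain (= sum over removing one remaining piece with nothing left below it):
  1 left: {7}→1  {9}→1
  2 left: {3,7}→1  {7,9}→2  {8,9}→1
  3 left: {2,3,7}→1  {3,7,9}→3  {6,8,9}→1  {7,8,9}→3
  4 left: {2,3,7,9}→4  {3,7,8,9}→6  {5,6,8,9}→1  {6,7,8,9}→4
  5 left: {2,3,7,8,9}→10  {3,6,7,8,9}→10  {4,5,6,8,9}→1  {5,6,7,8,9}→5
  6 left: {1,4,5,6,8,9}→1  {2,3,6,7,8,9}→20  {3,5,6,7,8,9}→15  {4,5,6,7,8,9}→6
  7 left: {0,1,4,5,6,8,9}→1  {1,4,5,6,7,8,9}→7  {2,3,5,6,7,8,9}→35  {3,4,5,6,7,8,9}→21
  8 left: {0,1,4,5,6,7,8,9}→8  {1,3,4,5,6,7,8,9}→28  {2,3,4,5,6,7,8,9}→56
  placing 0:r first → 84 extensions
  placing 2:q first → 36 extensions
total linear extensions = 120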